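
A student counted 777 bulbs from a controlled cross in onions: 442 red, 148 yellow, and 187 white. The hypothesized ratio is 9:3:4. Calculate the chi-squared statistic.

0.363

The 9:3:4 ratio has 16 parts, so with N = 777 the expected counts are:
  red: 777 × 9/16 = 437.0625
  yellow: 777 × 3/16 = 145.6875
  white: 777 × 4/16 = 194.25
χ² = Σ (O − E)² / E
  red: (442 − 437.0625)² / 437.0625 = 0.0558
  yellow: (148 − 145.6875)² / 145.6875 = 0.0367
  white: (187 − 194.25)² / 194.25 = 0.2706
χ² = 0.0558 + 0.0367 + 0.2706 = 0.3631 ≈ 0.363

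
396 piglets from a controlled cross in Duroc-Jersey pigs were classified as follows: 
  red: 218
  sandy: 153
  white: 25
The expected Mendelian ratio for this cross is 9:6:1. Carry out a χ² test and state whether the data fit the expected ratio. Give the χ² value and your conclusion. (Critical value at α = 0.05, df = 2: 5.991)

0.240; consistent

The 9:6:1 ratio has 16 parts, so with N = 396 the expected counts are:
  red: 396 × 9/16 = 222.75
  sandy: 396 × 6/16 = 148.5
  white: 396 × 1/16 = 24.75
χ² = Σ (O − E)² / E
  red: (218 − 222.75)² / 222.75 = 0.1013
  sandy: (153 − 148.5)² / 148.5 = 0.1364
  white: (25 − 24.75)² / 24.75 = 0.0025
χ² = 0.1013 + 0.1364 + 0.0025 = 0.2402 ≈ 0.240
Degrees of freedom = 3 − 1 = 2; critical value at α = 0.05 is 5.991.
Since 0.240 < 5.991, we fail to reject the null hypothesis — the data are consistent with the 9:6:1 ratio.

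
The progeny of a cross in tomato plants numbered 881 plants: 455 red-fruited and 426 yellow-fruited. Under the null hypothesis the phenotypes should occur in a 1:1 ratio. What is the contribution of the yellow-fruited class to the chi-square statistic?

0.477

Under the 1:1 hypothesis (Σ ratio = 2, N = 881):
  red-fruited: 881 × 1/2 = 440.5
  yellow-fruited: 881 × 1/2 = 440.5
Contribution of yellow-fruited: (426 − 440.5)² / 440.5 = 0.4773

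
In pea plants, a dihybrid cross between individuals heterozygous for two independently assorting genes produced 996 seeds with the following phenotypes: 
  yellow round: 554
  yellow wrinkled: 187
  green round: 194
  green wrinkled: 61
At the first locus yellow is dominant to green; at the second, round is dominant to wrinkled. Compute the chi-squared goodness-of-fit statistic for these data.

0.377

A dihybrid F₂ with independent assortment and complete dominance at both loci gives a 9:3:3:1 phenotypic ratio.
Total ratio parts = 16. Expected numbers out of 996:
  yellow round: 996 × 9/16 = 560.25
  yellow wrinkled: 996 × 3/16 = 186.75
  green round: 996 × 3/16 = 186.75
  green wrinkled: 996 × 1/16 = 62.25
χ² = Σ (O − E)² / E
  yellow round: (554 − 560.25)² / 560.25 = 0.0697
  yellow wrinkled: (187 − 186.75)² / 186.75 = 0.0003
  green round: (194 − 186.75)² / 186.75 = 0.2815
  green wrinkled: (61 − 62.25)² / 62.25 = 0.0251
χ² = 0.0697 + 0.0003 + 0.2815 + 0.0251 = 0.3766 ≈ 0.377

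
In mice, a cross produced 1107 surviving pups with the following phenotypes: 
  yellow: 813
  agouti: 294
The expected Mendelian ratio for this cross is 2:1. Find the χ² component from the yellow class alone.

7.622

Expected counts for N = 1107 under a 2:1 ratio (total parts = 3):
  yellow: 1107 × 2/3 = 738
  agouti: 1107 × 1/3 = 369
Contribution of yellow: (813 − 738)² / 738 = 7.6220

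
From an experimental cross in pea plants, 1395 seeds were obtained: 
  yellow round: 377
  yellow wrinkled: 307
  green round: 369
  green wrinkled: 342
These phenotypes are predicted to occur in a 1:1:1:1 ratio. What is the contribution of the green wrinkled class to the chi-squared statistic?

0.131

Total ratio parts = 4. Expected numbers out of 1395:
  yellow round: 1395 × 1/4 = 348.75
  yellow wrinkled: 1395 × 1/4 = 348.75
  green round: 1395 × 1/4 = 348.75
  green wrinkled: 1395 × 1/4 = 348.75
Contribution of green wrinkled: (342 − 348.75)² / 348.75 = 0.1306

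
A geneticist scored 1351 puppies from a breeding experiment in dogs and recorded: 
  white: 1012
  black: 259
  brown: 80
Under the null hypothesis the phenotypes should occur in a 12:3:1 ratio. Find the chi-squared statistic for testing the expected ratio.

Under the 12:3:1 hypothesis (Σ ratio = 16, N = 1351):
  white: 1351 × 12/16 = 1013.25
  black: 1351 × 3/16 = 253.3125
  brown: 1351 × 1/16 = 84.4375
χ² = Σ (O − E)² / E
  white: (1012 − 1013.25)² / 1013.25 = 0.0015
  black: (259 − 253.3125)² / 253.3125 = 0.1277
  brown: (80 − 84.4375)² / 84.4375 = 0.2332
χ² = 0.0015 + 0.1277 + 0.2332 = 0.3624 ≈ 0.362

0.362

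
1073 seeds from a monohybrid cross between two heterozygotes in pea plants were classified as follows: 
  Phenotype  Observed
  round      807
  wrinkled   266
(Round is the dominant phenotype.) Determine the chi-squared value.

0.025

For a monohybrid cross between heterozygotes with complete dominance, the expected phenotypic ratio is 3:1.
Expected counts for N = 1073 under a 3:1 ratio (total parts = 4):
  round: 1073 × 3/4 = 804.75
  wrinkled: 1073 × 1/4 = 268.25
χ² = Σ (O − E)² / E
  round: (807 − 804.75)² / 804.75 = 0.0063
  wrinkled: (266 − 268.25)² / 268.25 = 0.0189
χ² = 0.0063 + 0.0189 = 0.0252 ≈ 0.025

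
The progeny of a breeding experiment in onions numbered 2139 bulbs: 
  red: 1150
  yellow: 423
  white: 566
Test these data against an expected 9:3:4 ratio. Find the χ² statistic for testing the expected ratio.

5.377

Total ratio parts = 16. Expected numbers out of 2139:
  red: 2139 × 9/16 = 1203.1875
  yellow: 2139 × 3/16 = 401.0625
  white: 2139 × 4/16 = 534.75
χ² = Σ (O − E)² / E
  red: (1150 − 1203.1875)² / 1203.1875 = 2.3512
  yellow: (423 − 401.0625)² / 401.0625 = 1.1999
  white: (566 − 534.75)² / 534.75 = 1.8262
χ² = 2.3512 + 1.1999 + 1.8262 = 5.3773 ≈ 5.377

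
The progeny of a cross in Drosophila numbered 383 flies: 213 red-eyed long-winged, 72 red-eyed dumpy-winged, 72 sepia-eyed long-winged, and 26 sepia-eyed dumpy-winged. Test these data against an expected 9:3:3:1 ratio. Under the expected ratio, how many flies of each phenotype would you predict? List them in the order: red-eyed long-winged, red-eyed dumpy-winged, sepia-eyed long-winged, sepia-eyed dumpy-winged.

215.4375, 71.8125, 71.8125, 23.9375

Under the 9:3:3:1 hypothesis (Σ ratio = 16, N = 383):
  red-eyed long-winged: 383 × 9/16 = 215.4375
  red-eyed dumpy-winged: 383 × 3/16 = 71.8125
  sepia-eyed long-winged: 383 × 3/16 = 71.8125
  sepia-eyed dumpy-winged: 383 × 1/16 = 23.9375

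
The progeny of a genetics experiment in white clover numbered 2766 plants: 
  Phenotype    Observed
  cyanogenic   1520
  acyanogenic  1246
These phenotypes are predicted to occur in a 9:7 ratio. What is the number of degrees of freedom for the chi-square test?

A goodness-of-fit test with 2 phenotype classes has df = 2 − 1 = 1.

1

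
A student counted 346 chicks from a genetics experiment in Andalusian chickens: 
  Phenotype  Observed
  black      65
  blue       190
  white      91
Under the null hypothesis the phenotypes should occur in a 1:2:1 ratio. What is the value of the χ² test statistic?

7.249

Expected counts for N = 346 under a 1:2:1 ratio (total parts = 4):
  black: 346 × 1/4 = 86.5
  blue: 346 × 2/4 = 173
  white: 346 × 1/4 = 86.5
χ² = Σ (O − E)² / E
  black: (65 − 86.5)² / 86.5 = 5.3439
  blue: (190 − 173)² / 173 = 1.6705
  white: (91 − 86.5)² / 86.5 = 0.2341
χ² = 5.3439 + 1.6705 + 0.2341 = 7.2485 ≈ 7.249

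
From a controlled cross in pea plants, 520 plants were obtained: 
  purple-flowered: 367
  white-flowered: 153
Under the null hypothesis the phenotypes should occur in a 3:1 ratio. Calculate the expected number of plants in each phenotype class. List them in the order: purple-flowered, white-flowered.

390, 130

The 3:1 ratio has 4 parts, so with N = 520 the expected counts are:
  purple-flowered: 520 × 3/4 = 390
  white-flowered: 520 × 1/4 = 130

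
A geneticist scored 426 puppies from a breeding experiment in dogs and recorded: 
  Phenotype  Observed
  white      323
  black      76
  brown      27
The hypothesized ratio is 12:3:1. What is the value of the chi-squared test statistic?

0.232

Total ratio parts = 16. Expected numbers out of 426:
  white: 426 × 12/16 = 319.5
  black: 426 × 3/16 = 79.875
  brown: 426 × 1/16 = 26.625
χ² = Σ (O − E)² / E
  white: (323 − 319.5)² / 319.5 = 0.0383
  black: (76 − 79.875)² / 79.875 = 0.1880
  brown: (27 − 26.625)² / 26.625 = 0.0053
χ² = 0.0383 + 0.1880 + 0.0053 = 0.2316 ≈ 0.232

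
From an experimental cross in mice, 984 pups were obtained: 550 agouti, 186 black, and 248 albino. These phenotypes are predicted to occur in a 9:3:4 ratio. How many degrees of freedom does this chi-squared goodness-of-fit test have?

A goodness-of-fit test with 3 phenotype classes has df = 3 − 1 = 2.

2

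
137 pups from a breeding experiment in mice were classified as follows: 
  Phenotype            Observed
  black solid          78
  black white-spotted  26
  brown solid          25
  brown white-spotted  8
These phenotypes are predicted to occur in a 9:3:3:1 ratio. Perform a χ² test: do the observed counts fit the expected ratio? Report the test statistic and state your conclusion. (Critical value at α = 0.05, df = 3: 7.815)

The 9:3:3:1 ratio has 16 parts, so with N = 137 the expected counts are:
  black solid: 137 × 9/16 = 77.0625
  black white-spotted: 137 × 3/16 = 25.6875
  brown solid: 137 × 3/16 = 25.6875
  brown white-spotted: 137 × 1/16 = 8.5625
χ² = Σ (O − E)² / E
  black solid: (78 − 77.0625)² / 77.0625 = 0.0114
  black white-spotted: (26 − 25.6875)² / 25.6875 = 0.0038
  brown solid: (25 − 25.6875)² / 25.6875 = 0.0184
  brown white-spotted: (8 − 8.5625)² / 8.5625 = 0.0370
χ² = 0.0114 + 0.0038 + 0.0184 + 0.0370 = 0.0706 ≈ 0.071
Degrees of freedom = 4 − 1 = 3; critical value at α = 0.05 is 7.815.
Since 0.071 < 7.815, we fail to reject the null hypothesis — the data are consistent with the 9:3:3:1 ratio.

0.071; consistent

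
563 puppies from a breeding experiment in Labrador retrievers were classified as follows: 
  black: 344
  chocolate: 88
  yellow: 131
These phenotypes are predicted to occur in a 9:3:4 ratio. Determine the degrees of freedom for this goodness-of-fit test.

A goodness-of-fit test with 3 phenotype classes has df = 3 − 1 = 2.

2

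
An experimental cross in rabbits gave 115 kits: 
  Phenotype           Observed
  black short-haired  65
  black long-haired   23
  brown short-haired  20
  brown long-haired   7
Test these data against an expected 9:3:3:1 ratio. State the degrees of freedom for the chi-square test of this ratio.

A goodness-of-fit test with 4 phenotype classes has df = 4 − 1 = 3.

3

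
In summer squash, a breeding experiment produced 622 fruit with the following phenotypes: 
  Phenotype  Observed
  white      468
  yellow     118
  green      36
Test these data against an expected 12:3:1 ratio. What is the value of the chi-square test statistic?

Expected counts for N = 622 under a 12:3:1 ratio (total parts = 16):
  white: 622 × 12/16 = 466.5
  yellow: 622 × 3/16 = 116.625
  green: 622 × 1/16 = 38.875
χ² = Σ (O − E)² / E
  white: (468 − 466.5)² / 466.5 = 0.0048
  yellow: (118 − 116.625)² / 116.625 = 0.0162
  green: (36 − 38.875)² / 38.875 = 0.2126
χ² = 0.0048 + 0.0162 + 0.2126 = 0.2336 ≈ 0.234

0.234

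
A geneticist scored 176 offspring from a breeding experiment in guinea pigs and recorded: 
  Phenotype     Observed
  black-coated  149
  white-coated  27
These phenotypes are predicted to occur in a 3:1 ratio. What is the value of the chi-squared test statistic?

Expected counts for N = 176 under a 3:1 ratio (total parts = 4):
  black-coated: 176 × 3/4 = 132
  white-coated: 176 × 1/4 = 44
χ² = Σ (O − E)² / E
  black-coated: (149 − 132)² / 132 = 2.1894
  white-coated: (27 − 44)² / 44 = 6.5682
χ² = 2.1894 + 6.5682 = 8.7576 ≈ 8.758

8.758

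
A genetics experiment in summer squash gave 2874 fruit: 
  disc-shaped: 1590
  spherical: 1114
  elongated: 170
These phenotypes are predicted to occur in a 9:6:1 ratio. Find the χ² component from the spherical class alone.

Total ratio parts = 16. Expected numbers out of 2874:
  disc-shaped: 2874 × 9/16 = 1616.625
  spherical: 2874 × 6/16 = 1077.75
  elongated: 2874 × 1/16 = 179.625
Contribution of spherical: (1114 − 1077.75)² / 1077.75 = 1.2193

1.219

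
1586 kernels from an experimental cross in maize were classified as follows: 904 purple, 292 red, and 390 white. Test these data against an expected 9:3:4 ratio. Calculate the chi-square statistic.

0.362

The 9:3:4 ratio has 16 parts, so with N = 1586 the expected counts are:
  purple: 1586 × 9/16 = 892.125
  red: 1586 × 3/16 = 297.375
  white: 1586 × 4/16 = 396.5
χ² = Σ (O − E)² / E
  purple: (904 − 892.125)² / 892.125 = 0.1581
  red: (292 − 297.375)² / 297.375 = 0.0972
  white: (390 − 396.5)² / 396.5 = 0.1066
χ² = 0.1581 + 0.0972 + 0.1066 = 0.3619 ≈ 0.362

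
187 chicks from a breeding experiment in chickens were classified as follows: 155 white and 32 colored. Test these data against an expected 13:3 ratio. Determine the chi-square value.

Expected counts for N = 187 under a 13:3 ratio (total parts = 16):
  white: 187 × 13/16 = 151.9375
  colored: 187 × 3/16 = 35.0625
χ² = Σ (O − E)² / E
  white: (155 − 151.9375)² / 151.9375 = 0.0617
  colored: (32 − 35.0625)² / 35.0625 = 0.2675
χ² = 0.0617 + 0.2675 = 0.3292 ≈ 0.329

0.329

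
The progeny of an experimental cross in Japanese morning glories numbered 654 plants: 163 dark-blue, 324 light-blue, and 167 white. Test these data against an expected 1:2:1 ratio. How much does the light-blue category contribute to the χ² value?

Total ratio parts = 4. Expected numbers out of 654:
  dark-blue: 654 × 1/4 = 163.5
  light-blue: 654 × 2/4 = 327
  white: 654 × 1/4 = 163.5
Contribution of light-blue: (324 − 327)² / 327 = 0.0275

0.028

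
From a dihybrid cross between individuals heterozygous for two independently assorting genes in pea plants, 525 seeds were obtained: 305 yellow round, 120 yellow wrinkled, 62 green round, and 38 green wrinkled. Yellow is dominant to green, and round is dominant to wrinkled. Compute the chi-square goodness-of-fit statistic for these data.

A dihybrid F₂ with independent assortment and complete dominance at both loci gives a 9:3:3:1 phenotypic ratio.
Expected counts for N = 525 under a 9:3:3:1 ratio (total parts = 16):
  yellow round: 525 × 9/16 = 295.3125
  yellow wrinkled: 525 × 3/16 = 98.4375
  green round: 525 × 3/16 = 98.4375
  green wrinkled: 525 × 1/16 = 32.8125
χ² = Σ (O − E)² / E
  yellow round: (305 − 295.3125)² / 295.3125 = 0.3178
  yellow wrinkled: (120 − 98.4375)² / 98.4375 = 4.7232
  green round: (62 − 98.4375)² / 98.4375 = 13.4877
  green wrinkled: (38 − 32.8125)² / 32.8125 = 0.8201
χ² = 0.3178 + 4.7232 + 13.4877 + 0.8201 = 19.3488 ≈ 19.349

19.349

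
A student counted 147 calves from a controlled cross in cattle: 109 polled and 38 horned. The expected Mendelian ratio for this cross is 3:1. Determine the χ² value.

The 3:1 ratio has 4 parts, so with N = 147 the expected counts are:
  polled: 147 × 3/4 = 110.25
  horned: 147 × 1/4 = 36.75
χ² = Σ (O − E)² / E
  polled: (109 − 110.25)² / 110.25 = 0.0142
  horned: (38 − 36.75)² / 36.75 = 0.0425
χ² = 0.0142 + 0.0425 = 0.0567 ≈ 0.057

0.057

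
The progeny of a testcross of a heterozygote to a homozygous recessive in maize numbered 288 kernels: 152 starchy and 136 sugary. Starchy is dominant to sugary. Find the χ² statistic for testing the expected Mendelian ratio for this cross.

0.889

A testcross of a heterozygote (Aa × aa) gives a 1:1 phenotypic ratio.
The 1:1 ratio has 2 parts, so with N = 288 the expected counts are:
  starchy: 288 × 1/2 = 144
  sugary: 288 × 1/2 = 144
χ² = Σ (O − E)² / E
  starchy: (152 − 144)² / 144 = 0.4444
  sugary: (136 − 144)² / 144 = 0.4444
χ² = 0.4444 + 0.4444 = 0.8888 ≈ 0.889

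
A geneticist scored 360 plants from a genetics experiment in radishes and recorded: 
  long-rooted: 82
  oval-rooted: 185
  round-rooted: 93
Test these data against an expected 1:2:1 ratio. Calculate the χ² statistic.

Under the 1:2:1 hypothesis (Σ ratio = 4, N = 360):
  long-rooted: 360 × 1/4 = 90
  oval-rooted: 360 × 2/4 = 180
  round-rooted: 360 × 1/4 = 90
χ² = Σ (O − E)² / E
  long-rooted: (82 − 90)² / 90 = 0.7111
  oval-rooted: (185 − 180)² / 180 = 0.1389
  round-rooted: (93 − 90)² / 90 = 0.1000
χ² = 0.7111 + 0.1389 + 0.1000 = 0.950

0.950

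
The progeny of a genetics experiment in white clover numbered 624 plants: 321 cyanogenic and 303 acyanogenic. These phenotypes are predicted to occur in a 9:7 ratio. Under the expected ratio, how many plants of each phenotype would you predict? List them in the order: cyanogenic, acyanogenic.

The 9:7 ratio has 16 parts, so with N = 624 the expected counts are:
  cyanogenic: 624 × 9/16 = 351
  acyanogenic: 624 × 7/16 = 273

351, 273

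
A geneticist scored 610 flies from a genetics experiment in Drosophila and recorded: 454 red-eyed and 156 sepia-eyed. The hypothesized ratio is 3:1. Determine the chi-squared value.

Total ratio parts = 4. Expected numbers out of 610:
  red-eyed: 610 × 3/4 = 457.5
  sepia-eyed: 610 × 1/4 = 152.5
χ² = Σ (O − E)² / E
  red-eyed: (454 − 457.5)² / 457.5 = 0.0268
  sepia-eyed: (156 − 152.5)² / 152.5 = 0.0803
χ² = 0.0268 + 0.0803 = 0.1071 ≈ 0.107

0.107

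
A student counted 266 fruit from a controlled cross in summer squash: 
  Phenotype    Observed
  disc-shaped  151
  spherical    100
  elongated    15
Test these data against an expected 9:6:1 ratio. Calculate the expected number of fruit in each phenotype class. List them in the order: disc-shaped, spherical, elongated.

149.625, 99.75, 16.625

The 9:6:1 ratio has 16 parts, so with N = 266 the expected counts are:
  disc-shaped: 266 × 9/16 = 149.625
  spherical: 266 × 6/16 = 99.75
  elongated: 266 × 1/16 = 16.625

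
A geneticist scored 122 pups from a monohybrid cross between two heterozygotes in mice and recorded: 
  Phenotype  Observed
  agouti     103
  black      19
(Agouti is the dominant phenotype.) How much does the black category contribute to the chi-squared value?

For a monohybrid cross between heterozygotes with complete dominance, the expected phenotypic ratio is 3:1.
Expected counts for N = 122 under a 3:1 ratio (total parts = 4):
  agouti: 122 × 3/4 = 91.5
  black: 122 × 1/4 = 30.5
Contribution of black: (19 − 30.5)² / 30.5 = 4.3361

4.336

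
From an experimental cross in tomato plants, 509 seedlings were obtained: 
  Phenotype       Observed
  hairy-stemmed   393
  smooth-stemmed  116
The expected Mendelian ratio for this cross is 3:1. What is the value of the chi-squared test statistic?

The 3:1 ratio has 4 parts, so with N = 509 the expected counts are:
  hairy-stemmed: 509 × 3/4 = 381.75
  smooth-stemmed: 509 × 1/4 = 127.25
χ² = Σ (O − E)² / E
  hairy-stemmed: (393 − 381.75)² / 381.75 = 0.3315
  smooth-stemmed: (116 − 127.25)² / 127.25 = 0.9946
χ² = 0.3315 + 0.9946 = 1.3261 ≈ 1.326

1.326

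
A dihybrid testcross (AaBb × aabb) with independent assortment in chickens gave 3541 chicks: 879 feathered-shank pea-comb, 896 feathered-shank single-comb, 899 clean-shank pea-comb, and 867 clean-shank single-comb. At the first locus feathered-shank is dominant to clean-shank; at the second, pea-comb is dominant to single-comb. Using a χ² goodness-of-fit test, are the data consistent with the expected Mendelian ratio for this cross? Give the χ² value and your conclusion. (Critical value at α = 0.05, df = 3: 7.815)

0.764; consistent

A dihybrid testcross with independent assortment gives a 1:1:1:1 ratio.
Total ratio parts = 4. Expected numbers out of 3541:
  feathered-shank pea-comb: 3541 × 1/4 = 885.25
  feathered-shank single-comb: 3541 × 1/4 = 885.25
  clean-shank pea-comb: 3541 × 1/4 = 885.25
  clean-shank single-comb: 3541 × 1/4 = 885.25
χ² = Σ (O − E)² / E
  feathered-shank pea-comb: (879 − 885.25)² / 885.25 = 0.0441
  feathered-shank single-comb: (896 − 885.25)² / 885.25 = 0.1305
  clean-shank pea-comb: (899 − 885.25)² / 885.25 = 0.2136
  clean-shank single-comb: (867 − 885.25)² / 885.25 = 0.3762
χ² = 0.0441 + 0.1305 + 0.2136 + 0.3762 = 0.7644 ≈ 0.764
Degrees of freedom = 4 − 1 = 3; critical value at α = 0.05 is 7.815.
Since 0.764 < 7.815, we fail to reject the null hypothesis — the data are consistent with the 1:1:1:1 ratio.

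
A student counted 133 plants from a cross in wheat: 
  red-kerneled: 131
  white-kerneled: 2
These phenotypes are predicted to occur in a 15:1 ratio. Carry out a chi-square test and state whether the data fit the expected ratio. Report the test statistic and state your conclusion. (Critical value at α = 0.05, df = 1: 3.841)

5.113; not consistent

Under the 15:1 hypothesis (Σ ratio = 16, N = 133):
  red-kerneled: 133 × 15/16 = 124.6875
  white-kerneled: 133 × 1/16 = 8.3125
χ² = Σ (O − E)² / E
  red-kerneled: (131 − 124.6875)² / 124.6875 = 0.3196
  white-kerneled: (2 − 8.3125)² / 8.3125 = 4.7937
χ² = 0.3196 + 4.7937 = 5.1133 ≈ 5.113
Degrees of freedom = 2 − 1 = 1; critical value at α = 0.05 is 3.841.
Since 5.113 > 3.841, we reject the null hypothesis — the data do not fit the 15:1 ratio.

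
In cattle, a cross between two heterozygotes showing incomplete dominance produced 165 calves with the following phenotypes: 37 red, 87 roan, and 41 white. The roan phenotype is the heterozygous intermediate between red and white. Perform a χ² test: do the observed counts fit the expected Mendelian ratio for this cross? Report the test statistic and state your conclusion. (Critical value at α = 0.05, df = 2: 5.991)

With incomplete dominance, a heterozygote × heterozygote cross gives a 1:2:1 phenotypic ratio.
Under the 1:2:1 hypothesis (Σ ratio = 4, N = 165):
  red: 165 × 1/4 = 41.25
  roan: 165 × 2/4 = 82.5
  white: 165 × 1/4 = 41.25
χ² = Σ (O − E)² / E
  red: (37 − 41.25)² / 41.25 = 0.4379
  roan: (87 − 82.5)² / 82.5 = 0.2455
  white: (41 − 41.25)² / 41.25 = 0.0015
χ² = 0.4379 + 0.2455 + 0.0015 = 0.6849 ≈ 0.685
Degrees of freedom = 3 − 1 = 2; critical value at α = 0.05 is 5.991.
Since 0.685 < 5.991, we fail to reject the null hypothesis — the data are consistent with the 1:2:1 ratio.

0.685; consistent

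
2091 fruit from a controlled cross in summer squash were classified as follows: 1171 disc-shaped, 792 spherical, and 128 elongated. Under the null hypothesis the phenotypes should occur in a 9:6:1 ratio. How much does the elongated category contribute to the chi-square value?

Under the 9:6:1 hypothesis (Σ ratio = 16, N = 2091):
  disc-shaped: 2091 × 9/16 = 1176.1875
  spherical: 2091 × 6/16 = 784.125
  elongated: 2091 × 1/16 = 130.6875
Contribution of elongated: (128 − 130.6875)² / 130.6875 = 0.0553

0.055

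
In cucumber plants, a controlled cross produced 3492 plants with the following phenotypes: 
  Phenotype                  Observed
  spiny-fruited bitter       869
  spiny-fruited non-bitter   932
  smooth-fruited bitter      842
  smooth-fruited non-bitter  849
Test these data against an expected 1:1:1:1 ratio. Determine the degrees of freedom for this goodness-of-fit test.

3

A goodness-of-fit test with 4 phenotype classes has df = 4 − 1 = 3.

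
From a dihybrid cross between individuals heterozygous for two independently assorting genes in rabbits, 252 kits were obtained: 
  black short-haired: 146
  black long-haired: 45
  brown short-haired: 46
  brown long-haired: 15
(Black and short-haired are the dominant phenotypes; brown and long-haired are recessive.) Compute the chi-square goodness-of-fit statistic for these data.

0.303

A dihybrid F₂ with independent assortment and complete dominance at both loci gives a 9:3:3:1 phenotypic ratio.
Total ratio parts = 16. Expected numbers out of 252:
  black short-haired: 252 × 9/16 = 141.75
  black long-haired: 252 × 3/16 = 47.25
  brown short-haired: 252 × 3/16 = 47.25
  brown long-haired: 252 × 1/16 = 15.75
χ² = Σ (O − E)² / E
  black short-haired: (146 − 141.75)² / 141.75 = 0.1274
  black long-haired: (45 − 47.25)² / 47.25 = 0.1071
  brown short-haired: (46 − 47.25)² / 47.25 = 0.0331
  brown long-haired: (15 − 15.75)² / 15.75 = 0.0357
χ² = 0.1274 + 0.1071 + 0.0331 + 0.0357 = 0.3033 ≈ 0.303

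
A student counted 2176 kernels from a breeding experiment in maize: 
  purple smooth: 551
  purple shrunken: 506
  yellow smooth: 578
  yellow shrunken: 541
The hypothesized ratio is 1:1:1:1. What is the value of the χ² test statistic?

4.886

The 1:1:1:1 ratio has 4 parts, so with N = 2176 the expected counts are:
  purple smooth: 2176 × 1/4 = 544
  purple shrunken: 2176 × 1/4 = 544
  yellow smooth: 2176 × 1/4 = 544
  yellow shrunken: 2176 × 1/4 = 544
χ² = Σ (O − E)² / E
  purple smooth: (551 − 544)² / 544 = 0.0901
  purple shrunken: (506 − 544)² / 544 = 2.6544
  yellow smooth: (578 − 544)² / 544 = 2.1250
  yellow shrunken: (541 − 544)² / 544 = 0.0165
χ² = 0.0901 + 2.6544 + 2.1250 + 0.0165 = 4.886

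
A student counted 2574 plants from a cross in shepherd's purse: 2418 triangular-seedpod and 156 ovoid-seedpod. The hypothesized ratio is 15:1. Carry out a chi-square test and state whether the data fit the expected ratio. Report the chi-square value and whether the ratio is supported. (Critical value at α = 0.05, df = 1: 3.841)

The 15:1 ratio has 16 parts, so with N = 2574 the expected counts are:
  triangular-seedpod: 2574 × 15/16 = 2413.125
  ovoid-seedpod: 2574 × 1/16 = 160.875
χ² = Σ (O − E)² / E
  triangular-seedpod: (2418 − 2413.125)² / 2413.125 = 0.0098
  ovoid-seedpod: (156 − 160.875)² / 160.875 = 0.1477
χ² = 0.0098 + 0.1477 = 0.1575 ≈ 0.158
Degrees of freedom = 2 − 1 = 1; critical value at α = 0.05 is 3.841.
Since 0.158 < 3.841, we fail to reject the null hypothesis — the data are consistent with the 15:1 ratio.

0.158; consistent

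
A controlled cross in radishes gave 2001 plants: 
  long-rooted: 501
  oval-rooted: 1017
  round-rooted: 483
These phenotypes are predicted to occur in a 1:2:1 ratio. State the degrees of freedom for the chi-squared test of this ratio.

2

A goodness-of-fit test with 3 phenotype classes has df = 3 − 1 = 2.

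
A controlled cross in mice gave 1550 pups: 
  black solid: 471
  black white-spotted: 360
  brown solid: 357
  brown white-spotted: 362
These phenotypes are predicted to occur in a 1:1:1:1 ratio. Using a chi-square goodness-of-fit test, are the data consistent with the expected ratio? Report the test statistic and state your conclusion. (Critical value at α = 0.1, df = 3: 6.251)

The 1:1:1:1 ratio has 4 parts, so with N = 1550 the expected counts are:
  black solid: 1550 × 1/4 = 387.5
  black white-spotted: 1550 × 1/4 = 387.5
  brown solid: 1550 × 1/4 = 387.5
  brown white-spotted: 1550 × 1/4 = 387.5
χ² = Σ (O − E)² / E
  black solid: (471 − 387.5)² / 387.5 = 17.9929
  black white-spotted: (360 − 387.5)² / 387.5 = 1.9516
  brown solid: (357 − 387.5)² / 387.5 = 2.4006
  brown white-spotted: (362 − 387.5)² / 387.5 = 1.6781
χ² = 17.9929 + 1.9516 + 2.4006 + 1.6781 = 24.0232 ≈ 24.023
Degrees of freedom = 4 − 1 = 3; critical value at α = 0.1 is 6.251.
Since 24.023 > 6.251, we reject the null hypothesis — the data do not fit the 1:1:1:1 ratio.

24.023; not consistent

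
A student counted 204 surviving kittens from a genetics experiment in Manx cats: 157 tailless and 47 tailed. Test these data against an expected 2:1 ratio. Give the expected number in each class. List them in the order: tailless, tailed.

136, 68

Expected counts for N = 204 under a 2:1 ratio (total parts = 3):
  tailless: 204 × 2/3 = 136
  tailed: 204 × 1/3 = 68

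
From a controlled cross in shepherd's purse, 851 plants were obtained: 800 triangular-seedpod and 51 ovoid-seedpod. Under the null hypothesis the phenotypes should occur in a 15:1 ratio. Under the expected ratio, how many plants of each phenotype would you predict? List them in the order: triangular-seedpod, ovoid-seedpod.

Under the 15:1 hypothesis (Σ ratio = 16, N = 851):
  triangular-seedpod: 851 × 15/16 = 797.8125
  ovoid-seedpod: 851 × 1/16 = 53.1875

797.8125, 53.1875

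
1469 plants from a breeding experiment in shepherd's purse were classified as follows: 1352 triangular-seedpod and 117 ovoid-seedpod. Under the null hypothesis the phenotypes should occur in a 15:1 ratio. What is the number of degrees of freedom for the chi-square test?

A goodness-of-fit test with 2 phenotype classes has df = 2 − 1 = 1.

1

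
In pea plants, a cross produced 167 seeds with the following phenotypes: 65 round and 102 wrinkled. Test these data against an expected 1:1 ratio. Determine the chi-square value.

8.198

Expected counts for N = 167 under a 1:1 ratio (total parts = 2):
  round: 167 × 1/2 = 83.5
  wrinkled: 167 × 1/2 = 83.5
χ² = Σ (O − E)² / E
  round: (65 − 83.5)² / 83.5 = 4.0988
  wrinkled: (102 − 83.5)² / 83.5 = 4.0988
χ² = 4.0988 + 4.0988 = 8.1976 ≈ 8.198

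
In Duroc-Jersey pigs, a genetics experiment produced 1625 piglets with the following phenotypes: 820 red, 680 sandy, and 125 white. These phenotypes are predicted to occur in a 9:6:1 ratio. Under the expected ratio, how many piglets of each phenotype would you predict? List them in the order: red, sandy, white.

Under the 9:6:1 hypothesis (Σ ratio = 16, N = 1625):
  red: 1625 × 9/16 = 914.0625
  sandy: 1625 × 6/16 = 609.375
  white: 1625 × 1/16 = 101.5625

914.0625, 609.375, 101.5625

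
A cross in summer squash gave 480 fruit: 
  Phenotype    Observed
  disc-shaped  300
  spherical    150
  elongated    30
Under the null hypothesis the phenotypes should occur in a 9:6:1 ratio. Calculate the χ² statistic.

8.333

Under the 9:6:1 hypothesis (Σ ratio = 16, N = 480):
  disc-shaped: 480 × 9/16 = 270
  spherical: 480 × 6/16 = 180
  elongated: 480 × 1/16 = 30
χ² = Σ (O − E)² / E
  disc-shaped: (300 − 270)² / 270 = 3.3333
  spherical: (150 − 180)² / 180 = 5.0000
  elongated: (30 − 30)² / 30 = 0.0000
χ² = 3.3333 + 5.0000 + 0.0000 = 8.3333 ≈ 8.333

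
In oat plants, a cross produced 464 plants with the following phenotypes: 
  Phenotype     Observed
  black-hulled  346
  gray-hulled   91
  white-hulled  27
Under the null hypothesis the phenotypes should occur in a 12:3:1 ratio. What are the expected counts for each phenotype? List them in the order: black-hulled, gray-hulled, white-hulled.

348, 87, 29

Expected counts for N = 464 under a 12:3:1 ratio (total parts = 16):
  black-hulled: 464 × 12/16 = 348
  gray-hulled: 464 × 3/16 = 87
  white-hulled: 464 × 1/16 = 29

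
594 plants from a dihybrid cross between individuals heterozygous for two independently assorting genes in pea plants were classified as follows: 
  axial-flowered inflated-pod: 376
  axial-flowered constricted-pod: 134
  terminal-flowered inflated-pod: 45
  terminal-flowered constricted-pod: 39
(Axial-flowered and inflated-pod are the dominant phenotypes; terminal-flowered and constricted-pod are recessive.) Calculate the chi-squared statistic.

49.496

A dihybrid F₂ with independent assortment and complete dominance at both loci gives a 9:3:3:1 phenotypic ratio.
Total ratio parts = 16. Expected numbers out of 594:
  axial-flowered inflated-pod: 594 × 9/16 = 334.125
  axial-flowered constricted-pod: 594 × 3/16 = 111.375
  terminal-flowered inflated-pod: 594 × 3/16 = 111.375
  terminal-flowered constricted-pod: 594 × 1/16 = 37.125
χ² = Σ (O − E)² / E
  axial-flowered inflated-pod: (376 − 334.125)² / 334.125 = 5.2481
  axial-flowered constricted-pod: (134 − 111.375)² / 111.375 = 4.5961
  terminal-flowered inflated-pod: (45 − 111.375)² / 111.375 = 39.5568
  terminal-flowered constricted-pod: (39 − 37.125)² / 37.125 = 0.0947
χ² = 5.2481 + 4.5961 + 39.5568 + 0.0947 = 49.4957 ≈ 49.496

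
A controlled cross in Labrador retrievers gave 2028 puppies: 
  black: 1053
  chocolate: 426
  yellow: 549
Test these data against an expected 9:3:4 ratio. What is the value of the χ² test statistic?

Total ratio parts = 16. Expected numbers out of 2028:
  black: 2028 × 9/16 = 1140.75
  chocolate: 2028 × 3/16 = 380.25
  yellow: 2028 × 4/16 = 507
χ² = Σ (O − E)² / E
  black: (1053 − 1140.75)² / 1140.75 = 6.7500
  chocolate: (426 − 380.25)² / 380.25 = 5.5044
  yellow: (549 − 507)² / 507 = 3.4793
χ² = 6.7500 + 5.5044 + 3.4793 = 15.7337 ≈ 15.734

15.734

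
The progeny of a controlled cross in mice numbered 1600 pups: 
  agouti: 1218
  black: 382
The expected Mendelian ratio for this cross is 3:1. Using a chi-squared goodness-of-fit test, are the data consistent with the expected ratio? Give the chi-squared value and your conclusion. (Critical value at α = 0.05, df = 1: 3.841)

Expected counts for N = 1600 under a 3:1 ratio (total parts = 4):
  agouti: 1600 × 3/4 = 1200
  black: 1600 × 1/4 = 400
χ² = Σ (O − E)² / E
  agouti: (1218 − 1200)² / 1200 = 0.2700
  black: (382 − 400)² / 400 = 0.8100
χ² = 0.2700 + 0.8100 = 1.080
Degrees of freedom = 2 − 1 = 1; critical value at α = 0.05 is 3.841.
Since 1.080 < 3.841, we fail to reject the null hypothesis — the data are consistent with the 3:1 ratio.

1.080; consistent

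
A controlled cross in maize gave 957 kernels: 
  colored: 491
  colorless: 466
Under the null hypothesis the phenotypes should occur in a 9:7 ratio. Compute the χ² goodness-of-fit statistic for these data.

The 9:7 ratio has 16 parts, so with N = 957 the expected counts are:
  colored: 957 × 9/16 = 538.3125
  colorless: 957 × 7/16 = 418.6875
χ² = Σ (O − E)² / E
  colored: (491 − 538.3125)² / 538.3125 = 4.1583
  colorless: (466 − 418.6875)² / 418.6875 = 5.3464
χ² = 4.1583 + 5.3464 = 9.5047 ≈ 9.505

9.505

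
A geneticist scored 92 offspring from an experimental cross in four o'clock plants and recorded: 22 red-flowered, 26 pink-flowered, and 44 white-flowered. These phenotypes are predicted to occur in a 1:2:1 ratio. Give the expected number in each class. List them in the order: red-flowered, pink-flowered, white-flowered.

23, 46, 23

Under the 1:2:1 hypothesis (Σ ratio = 4, N = 92):
  red-flowered: 92 × 1/4 = 23
  pink-flowered: 92 × 2/4 = 46
  white-flowered: 92 × 1/4 = 23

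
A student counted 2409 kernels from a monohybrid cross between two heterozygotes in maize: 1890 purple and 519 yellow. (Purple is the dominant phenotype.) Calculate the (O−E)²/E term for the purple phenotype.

3.836

For a monohybrid cross between heterozygotes with complete dominance, the expected phenotypic ratio is 3:1.
The 3:1 ratio has 4 parts, so with N = 2409 the expected counts are:
  purple: 2409 × 3/4 = 1806.75
  yellow: 2409 × 1/4 = 602.25
Contribution of purple: (1890 − 1806.75)² / 1806.75 = 3.8359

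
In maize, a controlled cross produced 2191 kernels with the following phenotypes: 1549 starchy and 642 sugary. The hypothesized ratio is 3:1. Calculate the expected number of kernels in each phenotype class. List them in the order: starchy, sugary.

1643.25, 547.75

Total ratio parts = 4. Expected numbers out of 2191:
  starchy: 2191 × 3/4 = 1643.25
  sugary: 2191 × 1/4 = 547.75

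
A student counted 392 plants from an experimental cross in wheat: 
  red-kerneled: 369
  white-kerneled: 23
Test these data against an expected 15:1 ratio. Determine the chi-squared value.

0.098

Expected counts for N = 392 under a 15:1 ratio (total parts = 16):
  red-kerneled: 392 × 15/16 = 367.5
  white-kerneled: 392 × 1/16 = 24.5
χ² = Σ (O − E)² / E
  red-kerneled: (369 − 367.5)² / 367.5 = 0.0061
  white-kerneled: (23 − 24.5)² / 24.5 = 0.0918
χ² = 0.0061 + 0.0918 = 0.0979 ≈ 0.098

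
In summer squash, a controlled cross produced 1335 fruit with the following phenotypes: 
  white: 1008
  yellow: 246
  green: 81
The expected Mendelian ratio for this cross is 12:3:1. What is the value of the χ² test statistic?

Total ratio parts = 16. Expected numbers out of 1335:
  white: 1335 × 12/16 = 1001.25
  yellow: 1335 × 3/16 = 250.3125
  green: 1335 × 1/16 = 83.4375
χ² = Σ (O − E)² / E
  white: (1008 − 1001.25)² / 1001.25 = 0.0455
  yellow: (246 − 250.3125)² / 250.3125 = 0.0743
  green: (81 − 83.4375)² / 83.4375 = 0.0712
χ² = 0.0455 + 0.0743 + 0.0712 = 0.191

0.191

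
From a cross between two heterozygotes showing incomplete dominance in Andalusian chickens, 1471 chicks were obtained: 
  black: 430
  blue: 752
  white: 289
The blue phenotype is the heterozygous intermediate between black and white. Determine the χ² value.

27.771

With incomplete dominance, a heterozygote × heterozygote cross gives a 1:2:1 phenotypic ratio.
Under the 1:2:1 hypothesis (Σ ratio = 4, N = 1471):
  black: 1471 × 1/4 = 367.75
  blue: 1471 × 2/4 = 735.5
  white: 1471 × 1/4 = 367.75
χ² = Σ (O − E)² / E
  black: (430 − 367.75)² / 367.75 = 10.5372
  blue: (752 − 735.5)² / 735.5 = 0.3702
  white: (289 − 367.75)² / 367.75 = 16.8635
χ² = 10.5372 + 0.3702 + 16.8635 = 27.7709 ≈ 27.771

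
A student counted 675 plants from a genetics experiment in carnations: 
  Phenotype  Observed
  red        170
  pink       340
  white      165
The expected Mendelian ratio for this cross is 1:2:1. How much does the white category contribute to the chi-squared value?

The 1:2:1 ratio has 4 parts, so with N = 675 the expected counts are:
  red: 675 × 1/4 = 168.75
  pink: 675 × 2/4 = 337.5
  white: 675 × 1/4 = 168.75
Contribution of white: (165 − 168.75)² / 168.75 = 0.0833

0.083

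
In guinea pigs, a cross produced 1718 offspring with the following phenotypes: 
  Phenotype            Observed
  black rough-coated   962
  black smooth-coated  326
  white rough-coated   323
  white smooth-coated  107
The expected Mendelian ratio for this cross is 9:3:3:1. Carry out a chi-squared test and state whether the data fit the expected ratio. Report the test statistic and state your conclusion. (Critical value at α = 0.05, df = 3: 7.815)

0.070; consistent

Total ratio parts = 16. Expected numbers out of 1718:
  black rough-coated: 1718 × 9/16 = 966.375
  black smooth-coated: 1718 × 3/16 = 322.125
  white rough-coated: 1718 × 3/16 = 322.125
  white smooth-coated: 1718 × 1/16 = 107.375
χ² = Σ (O − E)² / E
  black rough-coated: (962 − 966.375)² / 966.375 = 0.0198
  black smooth-coated: (326 − 322.125)² / 322.125 = 0.0466
  white rough-coated: (323 − 322.125)² / 322.125 = 0.0024
  white smooth-coated: (107 − 107.375)² / 107.375 = 0.0013
χ² = 0.0198 + 0.0466 + 0.0024 + 0.0013 = 0.0701 ≈ 0.070
Degrees of freedom = 4 − 1 = 3; critical value at α = 0.05 is 7.815.
Since 0.070 < 7.815, we fail to reject the null hypothesis — the data are consistent with the 9:3:3:1 ratio.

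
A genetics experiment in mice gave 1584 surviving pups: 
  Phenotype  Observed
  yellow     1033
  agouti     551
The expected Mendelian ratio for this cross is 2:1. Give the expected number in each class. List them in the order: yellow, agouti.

Total ratio parts = 3. Expected numbers out of 1584:
  yellow: 1584 × 2/3 = 1056
  agouti: 1584 × 1/3 = 528

1056, 528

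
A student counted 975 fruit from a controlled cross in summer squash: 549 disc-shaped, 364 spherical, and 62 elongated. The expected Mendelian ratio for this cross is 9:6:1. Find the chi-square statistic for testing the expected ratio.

0.026

Total ratio parts = 16. Expected numbers out of 975:
  disc-shaped: 975 × 9/16 = 548.4375
  spherical: 975 × 6/16 = 365.625
  elongated: 975 × 1/16 = 60.9375
χ² = Σ (O − E)² / E
  disc-shaped: (549 − 548.4375)² / 548.4375 = 0.0006
  spherical: (364 − 365.625)² / 365.625 = 0.0072
  elongated: (62 − 60.9375)² / 60.9375 = 0.0185
χ² = 0.0006 + 0.0072 + 0.0185 = 0.0263 ≈ 0.026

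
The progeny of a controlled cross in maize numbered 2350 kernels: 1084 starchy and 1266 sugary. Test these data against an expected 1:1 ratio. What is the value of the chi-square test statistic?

Expected counts for N = 2350 under a 1:1 ratio (total parts = 2):
  starchy: 2350 × 1/2 = 1175
  sugary: 2350 × 1/2 = 1175
χ² = Σ (O − E)² / E
  starchy: (1084 − 1175)² / 1175 = 7.0477
  sugary: (1266 − 1175)² / 1175 = 7.0477
χ² = 7.0477 + 7.0477 = 14.0954 ≈ 14.095

14.095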